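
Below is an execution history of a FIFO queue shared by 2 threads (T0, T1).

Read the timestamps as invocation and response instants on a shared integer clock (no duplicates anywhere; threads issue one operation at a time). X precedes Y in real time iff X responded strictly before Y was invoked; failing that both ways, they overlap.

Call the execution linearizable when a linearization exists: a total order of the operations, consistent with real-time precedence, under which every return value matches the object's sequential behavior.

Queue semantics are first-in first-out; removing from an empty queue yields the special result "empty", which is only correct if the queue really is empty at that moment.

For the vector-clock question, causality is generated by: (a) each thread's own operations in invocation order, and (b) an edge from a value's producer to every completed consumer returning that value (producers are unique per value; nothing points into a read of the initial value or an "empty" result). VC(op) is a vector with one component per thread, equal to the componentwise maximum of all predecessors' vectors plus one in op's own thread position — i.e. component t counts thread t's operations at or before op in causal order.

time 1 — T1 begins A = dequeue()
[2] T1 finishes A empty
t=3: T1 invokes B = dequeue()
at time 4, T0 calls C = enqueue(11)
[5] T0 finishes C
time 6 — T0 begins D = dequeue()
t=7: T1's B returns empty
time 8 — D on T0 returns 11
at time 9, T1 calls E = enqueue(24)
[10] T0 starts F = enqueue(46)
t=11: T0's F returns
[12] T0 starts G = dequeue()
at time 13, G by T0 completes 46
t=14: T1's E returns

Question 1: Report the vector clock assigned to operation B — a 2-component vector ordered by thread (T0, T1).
A (invocation 1): nothing precedes it; T1's component alone gives (0, 1)
C (invocation 4): nothing precedes it; T0's component alone gives (1, 0)
VC(B, invoked at 3): max of VC(A)=(0, 1), then +1 on thread T1 → (0, 2)
VC(D, invoked at 6): max of VC(C)=(1, 0), then +1 on thread T0 → (2, 0)
VC(E, invoked at 9): max of VC(B)=(0, 2), then +1 on thread T1 → (0, 3)
VC(F, invoked at 10): max of VC(D)=(2, 0), then +1 on thread T0 → (3, 0)
VC(G, invoked at 12): max of VC(F)=(3, 0), then +1 on thread T0 → (4, 0)
target: VC(B) = (0, 2)

(0, 2)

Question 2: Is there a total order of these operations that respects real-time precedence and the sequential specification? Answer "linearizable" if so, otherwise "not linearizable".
a witness: A, B, C, D, F, E, G
after step 1 (A dequeue() → empty): queue <>
after step 2 (B dequeue() → empty): queue <>
after step 3 (C enqueue(11)): queue <11>
after step 4 (D dequeue() → 11): queue <>
after step 5 (F enqueue(46)): queue <46>
after step 6 (E enqueue(24)): queue <46,24>
after step 7 (G dequeue() → 46): queue <24>

linearizable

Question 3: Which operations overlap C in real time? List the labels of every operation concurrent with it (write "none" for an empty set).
concurrent with C ([4,5]): every op whose interval crosses 4..5
A [1,2]: before
B [3,7]: concurrent
D [6,8]: after
E [9,14]: after
F [10,11]: after
G [12,13]: after

B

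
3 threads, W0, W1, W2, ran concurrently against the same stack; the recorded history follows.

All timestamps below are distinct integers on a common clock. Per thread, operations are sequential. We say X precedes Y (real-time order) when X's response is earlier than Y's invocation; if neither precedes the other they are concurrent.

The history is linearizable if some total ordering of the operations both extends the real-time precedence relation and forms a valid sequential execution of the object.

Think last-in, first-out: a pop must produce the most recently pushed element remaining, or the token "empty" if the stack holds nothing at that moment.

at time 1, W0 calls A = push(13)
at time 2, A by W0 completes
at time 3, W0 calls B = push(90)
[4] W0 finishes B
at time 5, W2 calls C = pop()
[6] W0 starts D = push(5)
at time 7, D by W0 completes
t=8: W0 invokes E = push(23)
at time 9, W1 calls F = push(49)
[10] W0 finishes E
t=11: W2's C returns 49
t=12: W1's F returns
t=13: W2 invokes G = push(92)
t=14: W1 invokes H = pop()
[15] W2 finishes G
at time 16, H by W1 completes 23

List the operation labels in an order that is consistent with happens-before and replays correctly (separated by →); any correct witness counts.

A → B → D → E → F → C → H → G

after step 1 (A push(13)): stack <13>
after step 2 (B push(90)): stack <13,90>
after step 3 (D push(5)): stack <13,90,5>
after step 4 (E push(23)): stack <13,90,5,23>
after step 5 (F push(49)): stack <13,90,5,23,49>
after step 6 (C pop() → 49): stack <13,90,5,23>
after step 7 (H pop() → 23): stack <13,90,5>
after step 8 (G push(92)): stack <13,90,5,92>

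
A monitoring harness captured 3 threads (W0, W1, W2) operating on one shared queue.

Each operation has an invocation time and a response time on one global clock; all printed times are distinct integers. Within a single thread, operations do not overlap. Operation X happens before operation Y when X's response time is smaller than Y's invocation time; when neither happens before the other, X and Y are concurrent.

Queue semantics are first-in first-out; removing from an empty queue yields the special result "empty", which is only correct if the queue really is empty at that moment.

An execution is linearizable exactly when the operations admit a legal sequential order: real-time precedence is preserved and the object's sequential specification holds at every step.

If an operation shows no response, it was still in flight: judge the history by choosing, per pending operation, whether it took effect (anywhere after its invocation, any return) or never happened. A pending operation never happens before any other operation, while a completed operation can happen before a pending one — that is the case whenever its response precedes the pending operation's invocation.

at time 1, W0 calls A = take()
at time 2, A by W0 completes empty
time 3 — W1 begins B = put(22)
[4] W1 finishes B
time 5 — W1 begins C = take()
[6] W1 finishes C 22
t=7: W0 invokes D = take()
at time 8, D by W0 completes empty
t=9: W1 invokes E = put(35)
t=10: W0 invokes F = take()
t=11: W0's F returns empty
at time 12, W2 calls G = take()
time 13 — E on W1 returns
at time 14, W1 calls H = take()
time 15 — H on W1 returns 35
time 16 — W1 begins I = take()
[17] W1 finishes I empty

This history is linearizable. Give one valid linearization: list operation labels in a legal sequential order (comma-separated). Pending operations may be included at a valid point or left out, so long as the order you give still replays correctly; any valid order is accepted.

A, B, C, D, F, E, H, G, I

step 1: A take() → empty — queue <>
step 2: B put(22) — queue <22>
step 3: C take() → 22 — queue <>
step 4: D take() → empty — queue <>
step 5: F take() → empty — queue <>
step 6: E put(35) — queue <35>
step 7: H take() → 35 — queue <>
step 8: G take() (pending, included) — queue <>
step 9: I take() → empty — queue <>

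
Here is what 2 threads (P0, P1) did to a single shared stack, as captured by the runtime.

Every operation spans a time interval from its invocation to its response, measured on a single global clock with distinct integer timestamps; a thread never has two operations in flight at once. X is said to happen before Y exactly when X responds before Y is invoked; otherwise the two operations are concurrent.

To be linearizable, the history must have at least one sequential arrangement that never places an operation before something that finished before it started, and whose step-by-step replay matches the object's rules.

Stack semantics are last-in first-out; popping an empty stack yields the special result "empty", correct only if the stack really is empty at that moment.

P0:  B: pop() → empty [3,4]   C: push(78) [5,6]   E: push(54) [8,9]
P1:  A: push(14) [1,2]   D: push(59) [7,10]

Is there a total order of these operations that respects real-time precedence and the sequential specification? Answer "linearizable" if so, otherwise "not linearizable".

not linearizable

through event 3 a valid linearization exists; event 4 (B responding at time 4) ends that
one real-time candidate order over the 2 completed operations — the stack replay rejects it
sample order A, B stalls at step 2 — B pop() → empty has no legal effect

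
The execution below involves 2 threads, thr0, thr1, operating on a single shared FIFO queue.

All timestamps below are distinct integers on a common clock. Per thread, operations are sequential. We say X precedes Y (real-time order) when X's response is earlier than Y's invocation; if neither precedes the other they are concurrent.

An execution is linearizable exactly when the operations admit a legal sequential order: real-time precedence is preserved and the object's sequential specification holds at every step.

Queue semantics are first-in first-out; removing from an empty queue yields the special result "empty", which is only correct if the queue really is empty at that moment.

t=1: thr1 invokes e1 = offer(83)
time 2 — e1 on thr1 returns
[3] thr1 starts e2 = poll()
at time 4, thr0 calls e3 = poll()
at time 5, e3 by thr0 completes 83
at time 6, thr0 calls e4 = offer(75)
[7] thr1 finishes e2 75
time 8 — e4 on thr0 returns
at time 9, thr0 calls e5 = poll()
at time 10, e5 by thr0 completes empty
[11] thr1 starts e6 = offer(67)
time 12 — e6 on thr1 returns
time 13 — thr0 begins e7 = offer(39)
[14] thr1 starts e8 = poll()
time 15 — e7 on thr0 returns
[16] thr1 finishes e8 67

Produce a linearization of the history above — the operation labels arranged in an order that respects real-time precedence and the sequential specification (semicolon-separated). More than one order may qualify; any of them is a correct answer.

1. e1 offer(83), leaving queue <83>
2. e3 poll() → 83, leaving queue <>
3. e4 offer(75), leaving queue <75>
4. e2 poll() → 75, leaving queue <>
5. e5 poll() → empty, leaving queue <>
6. e6 offer(67), leaving queue <67>
7. e7 offer(39), leaving queue <67,39>
8. e8 poll() → 67, leaving queue <39>

e1; e3; e4; e2; e5; e6; e7; e8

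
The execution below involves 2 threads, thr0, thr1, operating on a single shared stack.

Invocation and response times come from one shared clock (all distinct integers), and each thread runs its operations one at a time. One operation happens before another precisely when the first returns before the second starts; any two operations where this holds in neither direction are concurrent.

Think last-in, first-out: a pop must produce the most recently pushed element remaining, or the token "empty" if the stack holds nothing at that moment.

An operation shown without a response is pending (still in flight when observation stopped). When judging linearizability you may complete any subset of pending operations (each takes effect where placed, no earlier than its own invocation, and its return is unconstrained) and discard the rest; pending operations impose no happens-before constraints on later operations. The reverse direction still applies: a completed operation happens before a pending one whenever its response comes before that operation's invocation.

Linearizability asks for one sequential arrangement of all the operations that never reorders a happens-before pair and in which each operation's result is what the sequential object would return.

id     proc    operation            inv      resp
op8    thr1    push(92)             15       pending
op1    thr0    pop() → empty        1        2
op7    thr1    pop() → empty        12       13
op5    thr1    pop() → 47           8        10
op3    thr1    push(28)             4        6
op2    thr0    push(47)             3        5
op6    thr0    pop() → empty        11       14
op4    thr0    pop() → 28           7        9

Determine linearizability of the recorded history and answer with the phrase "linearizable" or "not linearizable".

linearizable

witness order: op1, op2, op3, op4, op5, op6, op7
after step 1 (op1 pop() → empty): stack <>
after step 2 (op2 push(47)): stack <47>
after step 3 (op3 push(28)): stack <47,28>
after step 4 (op4 pop() → 28): stack <47>
after step 5 (op5 pop() → 47): stack <>
after step 6 (op6 pop() → empty): stack <>
after step 7 (op7 pop() → empty): stack <>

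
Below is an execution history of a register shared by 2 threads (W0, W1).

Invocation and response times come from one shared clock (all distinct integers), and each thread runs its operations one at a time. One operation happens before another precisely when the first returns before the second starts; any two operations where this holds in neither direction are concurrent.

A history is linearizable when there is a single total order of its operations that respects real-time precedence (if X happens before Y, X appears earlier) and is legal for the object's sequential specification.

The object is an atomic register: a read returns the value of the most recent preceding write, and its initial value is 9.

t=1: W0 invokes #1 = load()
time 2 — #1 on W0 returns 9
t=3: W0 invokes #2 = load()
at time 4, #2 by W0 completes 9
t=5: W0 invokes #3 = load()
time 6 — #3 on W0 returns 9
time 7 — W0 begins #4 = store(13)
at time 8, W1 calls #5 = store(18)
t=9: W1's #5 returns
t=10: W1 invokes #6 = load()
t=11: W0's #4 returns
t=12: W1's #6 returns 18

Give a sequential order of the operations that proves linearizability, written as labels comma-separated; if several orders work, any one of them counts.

#1, #2, #3, #4, #5, #6

1. #1 load() → 9, leaving value 9
2. #2 load() → 9, leaving value 9
3. #3 load() → 9, leaving value 9
4. #4 store(13), leaving value 13
5. #5 store(18), leaving value 18
6. #6 load() → 18, leaving value 18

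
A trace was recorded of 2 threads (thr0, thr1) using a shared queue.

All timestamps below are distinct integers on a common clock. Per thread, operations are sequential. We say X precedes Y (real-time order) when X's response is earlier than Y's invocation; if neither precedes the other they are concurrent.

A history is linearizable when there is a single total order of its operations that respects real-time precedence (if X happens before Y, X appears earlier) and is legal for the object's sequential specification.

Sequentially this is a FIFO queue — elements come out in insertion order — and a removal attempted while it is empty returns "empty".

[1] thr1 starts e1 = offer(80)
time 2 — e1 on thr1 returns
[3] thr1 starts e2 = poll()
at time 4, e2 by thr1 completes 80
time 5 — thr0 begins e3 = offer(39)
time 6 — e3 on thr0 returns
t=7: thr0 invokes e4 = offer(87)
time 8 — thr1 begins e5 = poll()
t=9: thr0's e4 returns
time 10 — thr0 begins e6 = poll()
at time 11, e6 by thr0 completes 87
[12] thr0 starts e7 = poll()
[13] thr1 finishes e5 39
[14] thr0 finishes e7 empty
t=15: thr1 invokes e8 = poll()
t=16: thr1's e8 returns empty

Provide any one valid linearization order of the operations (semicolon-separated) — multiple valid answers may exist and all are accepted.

e1; e2; e3; e4; e5; e6; e7; e8

after step 1 (e1 offer(80)): queue <80>
after step 2 (e2 poll() → 80): queue <>
after step 3 (e3 offer(39)): queue <39>
after step 4 (e4 offer(87)): queue <39,87>
after step 5 (e5 poll() → 39): queue <87>
after step 6 (e6 poll() → 87): queue <>
after step 7 (e7 poll() → empty): queue <>
after step 8 (e8 poll() → empty): queue <>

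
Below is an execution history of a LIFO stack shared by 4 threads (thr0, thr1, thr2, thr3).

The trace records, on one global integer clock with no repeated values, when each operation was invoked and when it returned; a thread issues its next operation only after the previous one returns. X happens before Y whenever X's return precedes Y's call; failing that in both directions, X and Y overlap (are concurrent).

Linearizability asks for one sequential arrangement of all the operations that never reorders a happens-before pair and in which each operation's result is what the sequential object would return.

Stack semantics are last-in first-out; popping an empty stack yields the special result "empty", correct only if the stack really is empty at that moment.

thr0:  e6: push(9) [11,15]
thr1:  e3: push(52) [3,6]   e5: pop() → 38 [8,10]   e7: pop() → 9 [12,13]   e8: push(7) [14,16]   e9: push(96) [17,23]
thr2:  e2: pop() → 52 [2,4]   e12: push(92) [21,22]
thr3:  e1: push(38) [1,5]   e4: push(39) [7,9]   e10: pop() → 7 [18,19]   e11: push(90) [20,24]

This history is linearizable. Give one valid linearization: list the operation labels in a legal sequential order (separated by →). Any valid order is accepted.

step 1: e1 push(38) — stack <38>
step 2: e3 push(52) — stack <38,52>
step 3: e2 pop() → 52 — stack <38>
step 4: e5 pop() → 38 — stack <>
step 5: e4 push(39) — stack <39>
step 6: e6 push(9) — stack <39,9>
step 7: e7 pop() → 9 — stack <39>
step 8: e8 push(7) — stack <39,7>
step 9: e10 pop() → 7 — stack <39>
step 10: e9 push(96) — stack <39,96>
step 11: e11 push(90) — stack <39,96,90>
step 12: e12 push(92) — stack <39,96,90,92>

e1 → e3 → e2 → e5 → e4 → e6 → e7 → e8 → e10 → e9 → e11 → e12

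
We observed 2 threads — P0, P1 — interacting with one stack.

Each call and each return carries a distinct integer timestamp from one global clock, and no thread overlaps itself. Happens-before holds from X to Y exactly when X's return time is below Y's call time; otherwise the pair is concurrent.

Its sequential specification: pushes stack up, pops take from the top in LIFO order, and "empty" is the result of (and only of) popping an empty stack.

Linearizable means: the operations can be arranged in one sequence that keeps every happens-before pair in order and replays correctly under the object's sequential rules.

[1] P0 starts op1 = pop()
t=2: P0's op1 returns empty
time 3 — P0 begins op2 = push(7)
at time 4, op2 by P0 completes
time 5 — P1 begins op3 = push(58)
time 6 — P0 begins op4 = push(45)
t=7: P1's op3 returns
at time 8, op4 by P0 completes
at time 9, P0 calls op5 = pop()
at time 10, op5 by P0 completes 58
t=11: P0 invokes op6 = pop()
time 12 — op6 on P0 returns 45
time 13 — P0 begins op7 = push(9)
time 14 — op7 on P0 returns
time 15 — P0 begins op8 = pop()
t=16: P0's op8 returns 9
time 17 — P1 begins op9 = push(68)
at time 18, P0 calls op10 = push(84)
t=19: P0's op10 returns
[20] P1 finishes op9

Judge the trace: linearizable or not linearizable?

a witness: op1, op2, op4, op3, op5, op6, op7, op8, op9, op10
step 1: op1 pop() → empty — stack <>
step 2: op2 push(7) — stack <7>
step 3: op4 push(45) — stack <7,45>
step 4: op3 push(58) — stack <7,45,58>
step 5: op5 pop() → 58 — stack <7,45>
step 6: op6 pop() → 45 — stack <7>
step 7: op7 push(9) — stack <7,9>
step 8: op8 pop() → 9 — stack <7>
step 9: op9 push(68) — stack <7,68>
step 10: op10 push(84) — stack <7,68,84>

linearizable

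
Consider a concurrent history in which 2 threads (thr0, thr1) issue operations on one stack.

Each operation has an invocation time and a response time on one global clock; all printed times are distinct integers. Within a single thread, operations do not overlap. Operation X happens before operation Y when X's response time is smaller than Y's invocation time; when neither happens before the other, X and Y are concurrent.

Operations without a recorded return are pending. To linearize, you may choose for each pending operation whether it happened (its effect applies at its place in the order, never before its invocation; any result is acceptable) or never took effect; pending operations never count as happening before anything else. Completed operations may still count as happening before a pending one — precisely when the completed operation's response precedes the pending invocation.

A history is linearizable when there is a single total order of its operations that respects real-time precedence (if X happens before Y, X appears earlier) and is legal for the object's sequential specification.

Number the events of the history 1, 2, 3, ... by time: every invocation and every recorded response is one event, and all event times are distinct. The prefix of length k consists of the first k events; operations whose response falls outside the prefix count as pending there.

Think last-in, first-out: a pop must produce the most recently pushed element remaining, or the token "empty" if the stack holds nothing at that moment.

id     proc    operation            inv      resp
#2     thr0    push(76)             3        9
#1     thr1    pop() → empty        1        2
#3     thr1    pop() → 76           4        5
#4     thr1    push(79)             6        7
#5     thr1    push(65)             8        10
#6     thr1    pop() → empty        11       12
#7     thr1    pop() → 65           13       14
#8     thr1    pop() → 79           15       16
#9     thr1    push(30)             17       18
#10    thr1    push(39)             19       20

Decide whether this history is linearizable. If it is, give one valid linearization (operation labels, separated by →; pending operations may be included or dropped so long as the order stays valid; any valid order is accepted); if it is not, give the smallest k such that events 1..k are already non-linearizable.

not linearizable — minimal violating prefix: 12 events

through event 11 a valid linearization exists; event 12 (#6 responding at time 12) ends that
all 4 real-time-respecting orders fail — 6 completed stack operations, no legal replay
one such order, #1, #2, #3, #4, #5, #6, breaks at step 6 where #6 pop() → empty is illegal
one such order, #1, #3, #2, #4, #5, #6, breaks at step 2 where #3 pop() → 76 is illegal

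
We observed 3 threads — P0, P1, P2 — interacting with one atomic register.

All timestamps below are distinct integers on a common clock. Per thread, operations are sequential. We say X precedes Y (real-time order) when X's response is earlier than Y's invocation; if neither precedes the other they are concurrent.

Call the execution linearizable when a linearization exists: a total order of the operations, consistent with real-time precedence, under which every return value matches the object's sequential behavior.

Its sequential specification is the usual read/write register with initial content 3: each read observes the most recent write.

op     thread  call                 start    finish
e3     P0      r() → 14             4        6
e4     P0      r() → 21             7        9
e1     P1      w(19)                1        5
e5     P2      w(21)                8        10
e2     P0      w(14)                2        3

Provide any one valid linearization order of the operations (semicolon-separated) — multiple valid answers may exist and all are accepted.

1. e1 w(19), leaving value 19
2. e2 w(14), leaving value 14
3. e3 r() → 14, leaving value 14
4. e5 w(21), leaving value 21
5. e4 r() → 21, leaving value 21

e1; e2; e3; e5; e4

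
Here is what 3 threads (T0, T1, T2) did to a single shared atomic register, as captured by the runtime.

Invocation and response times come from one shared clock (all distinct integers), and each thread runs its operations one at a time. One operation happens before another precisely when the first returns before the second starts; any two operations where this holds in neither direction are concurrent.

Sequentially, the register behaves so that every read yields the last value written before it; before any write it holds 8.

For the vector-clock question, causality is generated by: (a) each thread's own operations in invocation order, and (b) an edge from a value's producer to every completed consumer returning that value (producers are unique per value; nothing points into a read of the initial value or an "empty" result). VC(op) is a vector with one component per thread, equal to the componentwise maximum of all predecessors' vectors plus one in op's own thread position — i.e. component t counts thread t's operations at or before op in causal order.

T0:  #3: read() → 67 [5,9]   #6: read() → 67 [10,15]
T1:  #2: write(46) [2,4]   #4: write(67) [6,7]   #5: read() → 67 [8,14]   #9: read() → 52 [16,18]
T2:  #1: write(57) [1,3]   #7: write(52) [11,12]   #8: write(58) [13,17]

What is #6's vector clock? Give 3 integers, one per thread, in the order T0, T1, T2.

(2, 2, 0)

VC(#1, invoked at 1): no causal predecessors; +1 on T2 → (0, 0, 1)
VC(#2, invoked at 2): no causal predecessors; +1 on T1 → (0, 1, 0)
VC(#7, invoked at 11): max of VC(#1)=(0, 0, 1), then +1 on thread T2 → (0, 0, 2)
VC(#4, invoked at 6): max of VC(#2)=(0, 1, 0), then +1 on thread T1 → (0, 2, 0)
VC(#8, invoked at 13): max of VC(#7)=(0, 0, 2), then +1 on thread T2 → (0, 0, 3)
VC(#5, invoked at 8): max of VC(#4)=(0, 2, 0), then +1 on thread T1 → (0, 3, 0)
VC(#3, invoked at 5): max of VC(#4)=(0, 2, 0), then +1 on thread T0 → (1, 2, 0)
VC(#6, invoked at 10): max of VC(#3)=(1, 2, 0), VC(#4)=(0, 2, 0), then +1 on thread T0 → (2, 2, 0)
VC(#9, invoked at 16): max of VC(#5)=(0, 3, 0), VC(#7)=(0, 0, 2), then +1 on thread T1 → (0, 4, 2)
target: VC(#6) = (2, 2, 0)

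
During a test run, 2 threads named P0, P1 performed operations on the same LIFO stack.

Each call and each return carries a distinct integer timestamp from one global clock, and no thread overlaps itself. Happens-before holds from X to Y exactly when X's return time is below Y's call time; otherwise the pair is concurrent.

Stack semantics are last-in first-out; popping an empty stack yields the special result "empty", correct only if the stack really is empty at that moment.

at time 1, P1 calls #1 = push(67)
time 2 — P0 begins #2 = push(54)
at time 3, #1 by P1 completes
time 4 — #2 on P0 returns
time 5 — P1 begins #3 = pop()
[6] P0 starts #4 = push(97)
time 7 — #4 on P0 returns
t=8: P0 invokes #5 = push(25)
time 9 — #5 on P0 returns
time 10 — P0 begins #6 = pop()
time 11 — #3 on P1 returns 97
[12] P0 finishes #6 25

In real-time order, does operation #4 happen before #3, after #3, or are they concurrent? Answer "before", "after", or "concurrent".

concurrent

#4 spans [6,7], #3 spans [5,11]
the intervals overlap in both directions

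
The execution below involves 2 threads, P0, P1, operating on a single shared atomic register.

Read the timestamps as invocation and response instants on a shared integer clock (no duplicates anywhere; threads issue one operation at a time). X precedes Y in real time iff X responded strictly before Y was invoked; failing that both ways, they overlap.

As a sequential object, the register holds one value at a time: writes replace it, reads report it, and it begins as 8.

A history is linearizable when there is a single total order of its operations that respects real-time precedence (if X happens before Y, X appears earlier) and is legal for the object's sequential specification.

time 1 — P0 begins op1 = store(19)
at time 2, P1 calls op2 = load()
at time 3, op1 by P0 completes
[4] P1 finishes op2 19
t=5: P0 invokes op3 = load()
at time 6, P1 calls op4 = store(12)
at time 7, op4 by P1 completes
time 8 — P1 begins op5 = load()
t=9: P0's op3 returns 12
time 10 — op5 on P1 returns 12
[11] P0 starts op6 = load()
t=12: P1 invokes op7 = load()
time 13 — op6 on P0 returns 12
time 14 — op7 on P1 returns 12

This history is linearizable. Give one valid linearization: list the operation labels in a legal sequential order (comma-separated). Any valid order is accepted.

step 1: op1 store(19) — value 19
step 2: op2 load() → 19 — value 19
step 3: op4 store(12) — value 12
step 4: op3 load() → 12 — value 12
step 5: op5 load() → 12 — value 12
step 6: op6 load() → 12 — value 12
step 7: op7 load() → 12 — value 12

op1, op2, op4, op3, op5, op6, op7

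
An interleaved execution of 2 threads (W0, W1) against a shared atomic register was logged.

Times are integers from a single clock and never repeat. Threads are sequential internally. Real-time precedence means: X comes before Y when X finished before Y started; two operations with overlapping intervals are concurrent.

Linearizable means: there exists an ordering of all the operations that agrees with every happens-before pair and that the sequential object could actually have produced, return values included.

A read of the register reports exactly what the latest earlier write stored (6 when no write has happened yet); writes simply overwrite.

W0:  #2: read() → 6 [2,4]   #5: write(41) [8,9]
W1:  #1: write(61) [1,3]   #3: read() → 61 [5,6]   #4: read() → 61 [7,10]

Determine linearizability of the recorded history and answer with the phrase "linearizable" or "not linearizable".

a witness: #2, #1, #3, #4, #5
1. #2 read() → 6, leaving value 6
2. #1 write(61), leaving value 61
3. #3 read() → 61, leaving value 61
4. #4 read() → 61, leaving value 61
5. #5 write(41), leaving value 41

linearizable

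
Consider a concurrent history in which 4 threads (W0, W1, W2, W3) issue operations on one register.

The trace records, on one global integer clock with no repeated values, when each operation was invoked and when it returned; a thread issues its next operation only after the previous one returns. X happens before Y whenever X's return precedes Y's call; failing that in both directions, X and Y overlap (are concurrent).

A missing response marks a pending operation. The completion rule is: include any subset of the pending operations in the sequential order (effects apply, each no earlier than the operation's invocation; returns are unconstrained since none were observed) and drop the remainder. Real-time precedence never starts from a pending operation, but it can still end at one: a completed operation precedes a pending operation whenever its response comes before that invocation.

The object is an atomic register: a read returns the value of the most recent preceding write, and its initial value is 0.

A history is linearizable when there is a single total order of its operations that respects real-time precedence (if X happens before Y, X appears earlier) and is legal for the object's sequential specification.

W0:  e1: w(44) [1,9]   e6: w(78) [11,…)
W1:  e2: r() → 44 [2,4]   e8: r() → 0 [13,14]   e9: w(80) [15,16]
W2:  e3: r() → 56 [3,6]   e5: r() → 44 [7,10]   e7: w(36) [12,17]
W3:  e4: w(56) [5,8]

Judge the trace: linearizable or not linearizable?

not linearizable

through event 9 a valid linearization exists; event 10 (e5 responding at time 10) ends that
real-time-consistent orders of the 5 completed operations: 25 — all fail the register replay
one such order, e1, e2, e3, e4, e5, breaks at step 3 where e3 r() → 56 is illegal
one such order, e1, e2, e3, e5, e4, breaks at step 3 where e3 r() → 56 is illegal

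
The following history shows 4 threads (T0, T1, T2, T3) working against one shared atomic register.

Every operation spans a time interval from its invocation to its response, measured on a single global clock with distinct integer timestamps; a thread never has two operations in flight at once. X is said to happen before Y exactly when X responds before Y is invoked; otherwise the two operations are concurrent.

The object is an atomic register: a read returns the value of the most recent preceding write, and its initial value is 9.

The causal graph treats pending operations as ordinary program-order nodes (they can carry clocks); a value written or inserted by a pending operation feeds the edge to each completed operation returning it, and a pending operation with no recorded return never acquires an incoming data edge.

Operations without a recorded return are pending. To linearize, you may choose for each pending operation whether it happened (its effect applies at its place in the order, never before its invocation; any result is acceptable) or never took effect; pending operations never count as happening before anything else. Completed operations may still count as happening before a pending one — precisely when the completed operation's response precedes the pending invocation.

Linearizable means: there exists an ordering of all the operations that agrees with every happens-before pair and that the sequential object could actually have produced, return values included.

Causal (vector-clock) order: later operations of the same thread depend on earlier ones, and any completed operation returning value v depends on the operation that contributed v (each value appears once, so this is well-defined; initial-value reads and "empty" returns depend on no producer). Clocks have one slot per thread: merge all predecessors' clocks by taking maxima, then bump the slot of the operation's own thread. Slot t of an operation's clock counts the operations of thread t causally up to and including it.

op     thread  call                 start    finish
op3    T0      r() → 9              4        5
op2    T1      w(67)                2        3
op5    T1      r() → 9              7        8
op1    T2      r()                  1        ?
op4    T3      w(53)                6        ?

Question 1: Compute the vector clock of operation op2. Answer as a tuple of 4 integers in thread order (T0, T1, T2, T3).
invoked at 6, op4 has no predecessors; its own T3 bump gives (0, 0, 0, 1)
invoked at 1, op1 has no predecessors; its own T2 bump gives (0, 0, 1, 0)
invoked at 2, op2 has no predecessors; its own T1 bump gives (0, 1, 0, 0)
invoked at 4, op3 has no predecessors; its own T0 bump gives (1, 0, 0, 0)
op5 (invocation 7): componentwise max over VC(op2)=(0, 1, 0, 0), +1 at T1, giving (0, 2, 0, 0)
target: VC(op2) = (0, 1, 0, 0)

(0, 1, 0, 0)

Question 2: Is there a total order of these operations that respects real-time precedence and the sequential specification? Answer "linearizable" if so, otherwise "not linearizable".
already the first 5 events (up to op3's response at time 5) admit no linearization; the first 4 still do
the sole real-time-consistent order of 2 completed operations fails the atomic register replay
including or dropping the 1 pending operation (op1) in any combination fails
sample order op2, op3 (pending dropped) stalls at step 2 — op3 r() → 9 has no legal effect

not linearizable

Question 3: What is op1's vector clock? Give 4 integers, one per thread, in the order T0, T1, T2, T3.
op4, invoked 6, has no incoming edges; only T3's bump applies → (0, 0, 0, 1)
op1, invoked 1, has no incoming edges; only T2's bump applies → (0, 0, 1, 0)
op2, invoked 2, has no incoming edges; only T1's bump applies → (0, 1, 0, 0)
op3, invoked 4, has no incoming edges; only T0's bump applies → (1, 0, 0, 0)
op5, invoked 7, takes VC(op2)=(0, 1, 0, 0) under max, adds 1 for T1 → (0, 2, 0, 0)
target: VC(op1) = (0, 0, 1, 0)

(0, 0, 1, 0)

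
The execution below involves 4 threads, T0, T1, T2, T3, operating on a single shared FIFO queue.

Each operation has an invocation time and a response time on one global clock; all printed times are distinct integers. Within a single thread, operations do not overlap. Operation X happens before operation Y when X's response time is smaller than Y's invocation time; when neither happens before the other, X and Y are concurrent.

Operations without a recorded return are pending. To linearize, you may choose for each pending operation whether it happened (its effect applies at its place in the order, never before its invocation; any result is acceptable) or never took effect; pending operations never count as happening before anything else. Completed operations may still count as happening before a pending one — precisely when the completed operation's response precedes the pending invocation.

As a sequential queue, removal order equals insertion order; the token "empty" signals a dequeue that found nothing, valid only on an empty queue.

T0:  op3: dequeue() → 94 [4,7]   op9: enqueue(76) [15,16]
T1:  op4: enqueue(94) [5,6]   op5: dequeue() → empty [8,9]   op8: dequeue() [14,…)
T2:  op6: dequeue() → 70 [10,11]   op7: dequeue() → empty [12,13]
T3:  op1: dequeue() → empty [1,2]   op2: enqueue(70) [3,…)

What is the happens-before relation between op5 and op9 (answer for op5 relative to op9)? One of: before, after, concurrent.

before

op5 spans [8,9], op9 spans [15,16]
resp(op5)=9 < inv(op9)=15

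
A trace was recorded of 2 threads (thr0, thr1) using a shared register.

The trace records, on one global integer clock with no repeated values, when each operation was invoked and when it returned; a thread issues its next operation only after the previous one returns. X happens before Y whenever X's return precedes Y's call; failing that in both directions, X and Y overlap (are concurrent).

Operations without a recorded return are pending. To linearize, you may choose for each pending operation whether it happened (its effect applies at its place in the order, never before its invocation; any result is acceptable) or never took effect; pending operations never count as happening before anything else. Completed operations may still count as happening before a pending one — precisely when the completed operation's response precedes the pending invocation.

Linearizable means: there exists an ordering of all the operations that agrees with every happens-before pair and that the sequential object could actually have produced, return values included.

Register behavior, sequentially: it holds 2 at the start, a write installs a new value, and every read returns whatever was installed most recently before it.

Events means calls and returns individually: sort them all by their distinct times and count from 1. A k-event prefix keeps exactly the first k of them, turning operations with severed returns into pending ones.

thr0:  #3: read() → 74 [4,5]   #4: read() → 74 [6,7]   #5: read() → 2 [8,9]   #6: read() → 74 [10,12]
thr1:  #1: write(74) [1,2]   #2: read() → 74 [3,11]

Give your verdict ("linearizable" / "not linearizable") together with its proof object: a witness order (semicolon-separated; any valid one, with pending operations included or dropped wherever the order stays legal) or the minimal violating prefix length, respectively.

not linearizable — minimal violating prefix: 9 events

the violation lands at event 9, #5's response at time 9: events 1..8 linearize, events 1..9 do not
the completed operations (4 total) allow one real-time order; the register replay rejects it
no escape via the 1 pending operation (#2): every completion choice fails
e.g. #1, #3, #4, #5 (pending dropped): illegal at step 4, since #5 read() → 2 cannot apply there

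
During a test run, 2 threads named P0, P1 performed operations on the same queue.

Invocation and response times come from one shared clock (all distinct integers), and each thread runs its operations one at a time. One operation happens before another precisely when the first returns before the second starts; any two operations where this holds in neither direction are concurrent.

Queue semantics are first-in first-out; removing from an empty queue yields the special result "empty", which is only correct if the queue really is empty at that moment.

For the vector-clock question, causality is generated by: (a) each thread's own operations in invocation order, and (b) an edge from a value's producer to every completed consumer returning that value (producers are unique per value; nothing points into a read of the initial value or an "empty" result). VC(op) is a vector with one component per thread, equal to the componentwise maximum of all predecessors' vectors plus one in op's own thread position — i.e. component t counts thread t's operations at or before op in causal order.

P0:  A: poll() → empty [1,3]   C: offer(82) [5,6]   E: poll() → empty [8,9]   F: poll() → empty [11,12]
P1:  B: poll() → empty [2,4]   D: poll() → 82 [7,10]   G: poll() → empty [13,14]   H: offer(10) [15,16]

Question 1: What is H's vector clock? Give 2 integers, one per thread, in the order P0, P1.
(2, 4)

root op B, invoked 2: fresh clock plus P1's own tick → (0, 1)
root op A, invoked 1: fresh clock plus P0's own tick → (1, 0)
invoked at 5, C merges VC(A)=(1, 0) and bumps P0's slot → (2, 0)
invoked at 8, E merges VC(C)=(2, 0) and bumps P0's slot → (3, 0)
invoked at 7, D merges VC(B)=(0, 1), VC(C)=(2, 0) and bumps P1's slot → (2, 2)
invoked at 11, F merges VC(E)=(3, 0) and bumps P0's slot → (4, 0)
invoked at 13, G merges VC(D)=(2, 2) and bumps P1's slot → (2, 3)
invoked at 15, H merges VC(G)=(2, 3) and bumps P1's slot → (2, 4)
target: VC(H) = (2, 4)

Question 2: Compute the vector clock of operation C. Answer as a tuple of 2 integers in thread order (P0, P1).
(2, 0)

B, invoked 2, has no incoming edges; only P1's bump applies → (0, 1)
A, invoked 1, has no incoming edges; only P0's bump applies → (1, 0)
C, invoked 5, takes VC(A)=(1, 0) under max, adds 1 for P0 → (2, 0)
E, invoked 8, takes VC(C)=(2, 0) under max, adds 1 for P0 → (3, 0)
D, invoked 7, takes VC(B)=(0, 1), VC(C)=(2, 0) under max, adds 1 for P1 → (2, 2)
F, invoked 11, takes VC(E)=(3, 0) under max, adds 1 for P0 → (4, 0)
G, invoked 13, takes VC(D)=(2, 2) under max, adds 1 for P1 → (2, 3)
H, invoked 15, takes VC(G)=(2, 3) under max, adds 1 for P1 → (2, 4)
target: VC(C) = (2, 0)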